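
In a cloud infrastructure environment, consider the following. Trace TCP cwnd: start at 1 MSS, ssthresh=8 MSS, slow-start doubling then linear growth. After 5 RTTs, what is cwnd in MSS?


RTT 0: cwnd = 1 MSS (initial)
RTT 1: cwnd = 2 MSS (slow start, doubled)
RTT 2: cwnd = 4 MSS (slow start, doubled)
RTT 3: cwnd = 8 MSS (slow start, doubled)
RTT 4: cwnd = 9 MSS (congestion avoidance, +1)
RTT 5: cwnd = 10 MSS (congestion avoidance, +1)

10


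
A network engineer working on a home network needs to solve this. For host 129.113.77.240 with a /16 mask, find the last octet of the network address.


Given: IP = 129.113.77.240, prefix = /16
Subnet mask = 255.255.0.0
Last octet of IP: 240
Last octet of mask: 0
Network last octet = 240 AND 0 = 0

0


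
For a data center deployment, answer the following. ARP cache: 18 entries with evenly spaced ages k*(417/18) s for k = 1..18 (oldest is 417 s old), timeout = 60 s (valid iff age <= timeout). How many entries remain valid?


Ages are k * 417/18 s for k = 1..18 (spacing = 23.1667 s).
Entry k is valid iff k * 417/18 <= 60 iff k <= 18 * 60 / 417 = 2.5899
n_valid = floor(2.5899) = 2
(n_stale = 18 - 2 = 16)

2


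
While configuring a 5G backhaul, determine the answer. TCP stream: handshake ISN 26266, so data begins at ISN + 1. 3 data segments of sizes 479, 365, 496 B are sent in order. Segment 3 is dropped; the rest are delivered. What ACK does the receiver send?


SYN uses sequence number 26266; first data byte = ISN + 1 = 26267.
Segment 1: SEQ = 26267, len = 479 B, covers [26267, 26745]
Segment 2: SEQ = 26746, len = 365 B, covers [26746, 27110]
Segment 3: SEQ = 27111, len = 496 B, covers [27111, 27606] [LOST]
In-order data received: bytes [26267, 27110] (segments 1..2).
Segment 3 missing -> gap begins at byte 27111.
Cumulative ACK = next expected in-order byte = 26267 + 479 + 365 = 27111

27111


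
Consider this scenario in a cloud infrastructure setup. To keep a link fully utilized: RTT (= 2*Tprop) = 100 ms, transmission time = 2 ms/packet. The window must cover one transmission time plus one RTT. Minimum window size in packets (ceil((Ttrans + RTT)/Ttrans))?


Given: Ttrans = 2 ms, RTT = 100 ms (= 2 * Tprop, Tprop = 50 ms)
Time until first ACK returns = Ttrans + RTT = 2 + 100 = 102 ms
Need W * Ttrans >= Ttrans + RTT  ->  W >= (Ttrans + RTT) / Ttrans
(Ttrans + RTT) / Ttrans = 102 / 2 = 51
W_min = ceil(51) = 51

51


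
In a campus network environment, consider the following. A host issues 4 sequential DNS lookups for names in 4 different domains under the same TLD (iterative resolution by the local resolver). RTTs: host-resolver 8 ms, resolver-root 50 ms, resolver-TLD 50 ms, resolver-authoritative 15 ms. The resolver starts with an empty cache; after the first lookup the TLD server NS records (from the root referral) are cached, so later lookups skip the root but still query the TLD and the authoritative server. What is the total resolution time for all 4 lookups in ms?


Lookup 1 (cold cache): local + root + TLD + auth = 8 + 50 + 50 + 15 = 123 ms
Lookups 2..4 (TLD NS cached -> skip root; new domain -> still ask TLD and auth): local + TLD + auth = 8 + 50 + 15 = 73 ms each
Remaining 3 lookups: 3 * 73 = 219 ms
Total = 123 + 219 = 342 ms

342


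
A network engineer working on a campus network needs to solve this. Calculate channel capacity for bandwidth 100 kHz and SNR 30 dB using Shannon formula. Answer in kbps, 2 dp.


Given: B = 100 kHz, SNR = 30 dB
SNR linear = 10^(30/10) = 1000
1 + SNR = 1001
log2(1001) = 9.9672262588
C = 100 * 1000 * 9.9672262588 = 996722.6259 bps
C = 996.722626 kbps -> 996.72 kbps (2 dp)

996.72


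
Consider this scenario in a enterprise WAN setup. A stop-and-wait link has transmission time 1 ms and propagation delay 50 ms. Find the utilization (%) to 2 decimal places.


Given: Ttrans = 1 ms, Tprop = 50 ms
RTT = 2 * Tprop = 2 * 50 = 100 ms
U = Ttrans / (Ttrans + RTT)
U = 1 / (1 + 100)
U = 1 / 101 = 0.009901
U% = 0.99%

0.99


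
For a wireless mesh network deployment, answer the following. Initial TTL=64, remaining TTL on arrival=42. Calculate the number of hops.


Given: initial TTL = 64, received TTL = 42
Hops = initial TTL - received TTL
Hops = 64 - 42 = 22

22


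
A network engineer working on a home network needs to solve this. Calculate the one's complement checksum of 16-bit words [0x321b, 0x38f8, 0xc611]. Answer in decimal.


Given words: [0x321b, 0x38f8, 0xc611]
Step 1: Sum all words
Raw sum = 12827 + 14584 + 50705 = 78116
Step 2: Fold carry: (12580 + 1) = 12581
One's complement = ~12581 & 0xFFFF = 52954

52954


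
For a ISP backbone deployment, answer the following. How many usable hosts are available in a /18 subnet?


Given: subnet mask /18
Host bits = 32 - 18 = 14
Total addresses = 2^14 = 16384
Usable hosts = 16384 - 2 (network + broadcast) = 16382

16382


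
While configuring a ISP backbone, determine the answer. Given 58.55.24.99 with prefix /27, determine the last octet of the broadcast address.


Given: IP = 58.55.24.99, prefix = /27
Host bits = 32 - 27 = 5
Network last octet = 99 AND mask = 96
Host part size = 2^5 - 1 = 31
Broadcast last octet = 96 OR 31 = 127

127


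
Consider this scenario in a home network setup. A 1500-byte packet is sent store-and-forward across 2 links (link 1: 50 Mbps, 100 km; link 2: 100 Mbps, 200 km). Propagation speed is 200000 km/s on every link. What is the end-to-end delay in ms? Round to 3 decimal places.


Packet = 1500 bytes = 12000 bits. Store-and-forward: sum (t_trans + t_prop) per link.
Link 1: t_trans = 12000/(50*10^6) s = 0.2400 ms; t_prop = 100/200000 s = 0.5000 ms; subtotal = 0.7400 ms
Link 2: t_trans = 12000/(100*10^6) s = 0.1200 ms; t_prop = 200/200000 s = 1.0000 ms; subtotal = 1.1200 ms
End-to-end = 0.7400 + 1.1200 = 1.8600 ms -> 1.860 ms (3 dp)

1.860


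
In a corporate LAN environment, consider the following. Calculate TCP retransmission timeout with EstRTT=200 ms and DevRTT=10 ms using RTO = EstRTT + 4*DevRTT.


Given: EstRTT = 200 ms, DevRTT = 10 ms
Timeout = EstRTT + 4 * DevRTT
4 * DevRTT = 4 * 10 = 40
Timeout = 200 + 40 = 240 ms

240


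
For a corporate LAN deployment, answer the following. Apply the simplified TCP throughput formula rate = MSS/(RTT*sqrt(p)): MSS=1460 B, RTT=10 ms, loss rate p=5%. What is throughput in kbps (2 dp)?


Given: MSS = 1460 bytes, RTT = 10 ms, loss = 5%
RTT in seconds = 10 / 1000 = 0.01
Loss rate = 5% = 0.05
sqrt(loss) = sqrt(0.05) = 0.223606797750
Throughput (bytes/s) = 1460 / (0.01 * 0.223606797750) = 652931.8494
Throughput (kbps) = 652931.8494 * 8 / 1000 = 5223.454795 -> 5223.45 kbps (2 dp)

5223.45


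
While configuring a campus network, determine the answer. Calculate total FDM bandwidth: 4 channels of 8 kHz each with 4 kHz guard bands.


Given: 4 channels, 8 kHz each, guard = 4 kHz
Channel bandwidth = 4 * 8 = 32 kHz
Guard bands = 3 gaps * 4 kHz = 12 kHz
Total = 32 + 12 = 44 kHz

44


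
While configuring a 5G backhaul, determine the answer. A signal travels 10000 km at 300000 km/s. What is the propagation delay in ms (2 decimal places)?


Given: distance = 10000 km, speed = 300000 km/s
Delay = distance / speed = 10000 / 300000 seconds
Delay in ms = 10000 * 1000 / 300000
Delay = 33.3333 ms
Rounded to 2 dp = 33.33 ms

33.33


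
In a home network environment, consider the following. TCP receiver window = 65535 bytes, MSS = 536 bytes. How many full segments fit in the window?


Given: RWND = 65535 bytes, MSS = 536 bytes
Full segments = floor(RWND / MSS)
Full segments = floor(65535 / 536)
Full segments = floor(122.2668) = 122

122


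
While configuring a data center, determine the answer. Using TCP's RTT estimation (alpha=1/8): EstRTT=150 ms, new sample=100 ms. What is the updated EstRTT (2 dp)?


Given: EstRTT = 150 ms, SampleRTT = 100 ms, alpha = 1/8
New EstRTT = (1 - alpha) * EstRTT + alpha * SampleRTT
(7/8) * 150 = 131.25
(1/8) * 100 = 12.5
New EstRTT = 131.25 + 12.5 = 143.75 ms -> 143.75 ms (2 dp)

143.75


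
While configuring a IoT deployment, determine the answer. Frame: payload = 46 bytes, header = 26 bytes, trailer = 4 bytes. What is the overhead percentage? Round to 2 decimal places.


Given: payload = 46 B, header = 26 B, trailer = 4 B
Overhead bytes = header + trailer = 26 + 4 = 30
Total frame = payload + overhead = 46 + 30 = 76
Overhead % = 30 / 76 * 100 = 39.4737% -> 39.47% (2 dp)

39.47


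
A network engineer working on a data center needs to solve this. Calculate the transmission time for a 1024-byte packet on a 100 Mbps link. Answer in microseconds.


Given: packet = 1024 bytes, bandwidth = 100 Mbps
Packet in bits = 1024 * 8 = 8192 bits
Bandwidth = 100 * 10^6 = 100000000 bps
Time = 8192 / 100000000 seconds
Time in us = 8192 * 10^6 / 100000000 = 81.92

81.92


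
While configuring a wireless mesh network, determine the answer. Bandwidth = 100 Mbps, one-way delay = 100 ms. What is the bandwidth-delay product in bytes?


Given: bandwidth = 100 Mbps, delay = 100 ms
BDP in bits = 100 * 10^6 * 100 / 1000
BDP in bits = 10000000
BDP in bytes = 10000000 / 8 = 1250000

1250000


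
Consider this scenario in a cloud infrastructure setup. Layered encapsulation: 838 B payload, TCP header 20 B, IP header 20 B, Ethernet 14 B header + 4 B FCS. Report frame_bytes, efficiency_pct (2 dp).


TCP segment = 838 + 20 = 858 B
IP packet = 858 + 20 = 878 B
Ethernet frame = 878 + 14 + 4 = 896 B
Efficiency = app / frame = 838 / 896 = 0.935268 = 93.5268% -> 93.53% (2 dp)

896, 93.53


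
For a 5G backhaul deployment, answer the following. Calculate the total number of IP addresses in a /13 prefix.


Given: CIDR prefix /13
Host bits = 32 - 13 = 19
Total addresses = 2^19 = 524288

524288


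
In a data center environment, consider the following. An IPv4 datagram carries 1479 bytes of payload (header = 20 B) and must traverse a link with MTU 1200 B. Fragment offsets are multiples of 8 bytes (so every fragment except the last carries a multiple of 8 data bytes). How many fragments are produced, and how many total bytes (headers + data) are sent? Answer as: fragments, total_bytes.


Max data per non-final fragment = floor((MTU - header)/8)*8 = floor((1200 - 20)/8)*8 = floor(1180/8)*8 = 1176 B
Final fragment needs no 8-byte alignment: it can carry up to MTU - header = 1180 B
Non-final fragments needed = ceil((payload - 1180) / 1176) = ceil(299/1176) = ceil(0.2543) = 1
Number of fragments = 1 + 1 = 2
Fragment sizes (data): 1 * 1176 B + 303 B (last, 303 <= 1180 OK)
Total bytes sent = payload + n_frags * header = 1479 + 2*20 = 1479 + 40 = 1519 B

2, 1519


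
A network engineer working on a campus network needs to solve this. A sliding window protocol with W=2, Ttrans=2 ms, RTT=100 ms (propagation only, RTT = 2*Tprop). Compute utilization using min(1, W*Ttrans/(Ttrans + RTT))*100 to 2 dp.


Given: W = 2, Ttrans = 2 ms, RTT = 100 ms (= 2 * Tprop, Tprop = 50 ms)
Cycle time = Ttrans + RTT = 2 + 100 = 102 ms (first packet sent until its ACK returns)
W * Ttrans = 2 * 2 = 4 ms of sending per cycle
W * Ttrans / (Ttrans + RTT) = 4 / 102 = 0.039216
U = min(1, 0.039216) = 0.039216
U% = 3.92%

3.92


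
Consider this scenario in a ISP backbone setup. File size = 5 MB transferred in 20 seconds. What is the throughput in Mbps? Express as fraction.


Given: file = 5 MB, time = 20 s
File in Mb = 5 * 8 = 40 Mb
Throughput = 40 / 20 Mbps
Throughput = 2 Mbps

2


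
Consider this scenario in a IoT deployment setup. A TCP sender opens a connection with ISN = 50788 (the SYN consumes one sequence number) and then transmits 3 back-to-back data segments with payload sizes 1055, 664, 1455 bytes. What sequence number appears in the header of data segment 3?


The SYN occupies sequence number ISN = 50788, so the first data byte is ISN + 1 = 50789.
SEQ of data segment i = (ISN + 1) + sum of payload sizes of segments 1..i-1.
Segment 1: SEQ = 50789, payload = 1055 bytes
Segment 2: SEQ = 51844, payload = 664 bytes
Segment 3: SEQ = 52508, payload = 1455 bytes
SEQ of segment 3 = 50789 + 1055 + 664 = 52508

52508


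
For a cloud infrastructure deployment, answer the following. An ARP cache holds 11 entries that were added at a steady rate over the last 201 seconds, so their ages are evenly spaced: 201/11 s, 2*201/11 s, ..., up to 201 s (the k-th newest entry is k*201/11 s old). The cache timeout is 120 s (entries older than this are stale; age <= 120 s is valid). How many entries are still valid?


Ages are k * 201/11 s for k = 1..11 (spacing = 18.2727 s).
Entry k is valid iff k * 201/11 <= 120 iff k <= 11 * 120 / 201 = 6.5672
n_valid = floor(6.5672) = 6
(n_stale = 11 - 6 = 5)

6


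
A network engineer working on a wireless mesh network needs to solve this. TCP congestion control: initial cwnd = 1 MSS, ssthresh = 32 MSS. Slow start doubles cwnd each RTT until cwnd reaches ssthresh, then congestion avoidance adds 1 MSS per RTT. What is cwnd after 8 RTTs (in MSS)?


RTT 0: cwnd = 1 MSS (initial)
RTT 1: cwnd = 2 MSS (slow start, doubled)
RTT 2: cwnd = 4 MSS (slow start, doubled)
RTT 3: cwnd = 8 MSS (slow start, doubled)
RTT 4: cwnd = 16 MSS (slow start, doubled)
RTT 5: cwnd = 32 MSS (slow start, doubled)
RTT 6: cwnd = 33 MSS (congestion avoidance, +1)
RTT 7: cwnd = 34 MSS (congestion avoidance, +1)
RTT 8: cwnd = 35 MSS (congestion avoidance, +1)

35


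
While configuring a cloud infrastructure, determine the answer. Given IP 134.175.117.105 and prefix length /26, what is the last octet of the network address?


Given: IP = 134.175.117.105, prefix = /26
Subnet mask = 255.255.255.192
Last octet of IP: 105
Last octet of mask: 192
Network last octet = 105 AND 192 = 64

64


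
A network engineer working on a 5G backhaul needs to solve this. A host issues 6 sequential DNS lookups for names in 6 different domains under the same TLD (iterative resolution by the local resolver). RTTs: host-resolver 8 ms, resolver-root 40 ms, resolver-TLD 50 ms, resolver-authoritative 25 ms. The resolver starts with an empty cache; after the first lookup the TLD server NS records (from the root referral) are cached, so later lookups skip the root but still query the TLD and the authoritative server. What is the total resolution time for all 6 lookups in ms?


Lookup 1 (cold cache): local + root + TLD + auth = 8 + 40 + 50 + 25 = 123 ms
Lookups 2..6 (TLD NS cached -> skip root; new domain -> still ask TLD and auth): local + TLD + auth = 8 + 50 + 25 = 83 ms each
Remaining 5 lookups: 5 * 83 = 415 ms
Total = 123 + 415 = 538 ms

538


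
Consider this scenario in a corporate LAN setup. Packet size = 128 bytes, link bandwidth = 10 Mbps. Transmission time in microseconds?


Given: packet = 128 bytes, bandwidth = 10 Mbps
Packet in bits = 128 * 8 = 1024 bits
Bandwidth = 10 * 10^6 = 10000000 bps
Time = 1024 / 10000000 seconds
Time in us = 1024 * 10^6 / 10000000 = 102.4

102.4


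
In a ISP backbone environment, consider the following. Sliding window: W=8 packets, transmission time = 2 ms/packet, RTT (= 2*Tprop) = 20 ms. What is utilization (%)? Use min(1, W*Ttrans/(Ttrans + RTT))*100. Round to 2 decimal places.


Given: W = 8, Ttrans = 2 ms, RTT = 20 ms (= 2 * Tprop, Tprop = 10 ms)
Cycle time = Ttrans + RTT = 2 + 20 = 22 ms (first packet sent until its ACK returns)
W * Ttrans = 8 * 2 = 16 ms of sending per cycle
W * Ttrans / (Ttrans + RTT) = 16 / 22 = 0.727273
U = min(1, 0.727273) = 0.727273
U% = 72.73%

72.73


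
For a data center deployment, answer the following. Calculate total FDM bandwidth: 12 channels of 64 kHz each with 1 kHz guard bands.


Given: 12 channels, 64 kHz each, guard = 1 kHz
Channel bandwidth = 12 * 64 = 768 kHz
Guard bands = 11 gaps * 1 kHz = 11 kHz
Total = 768 + 11 = 779 kHz

779


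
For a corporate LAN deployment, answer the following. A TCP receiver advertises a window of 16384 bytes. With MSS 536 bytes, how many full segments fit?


Given: RWND = 16384 bytes, MSS = 536 bytes
Full segments = floor(RWND / MSS)
Full segments = floor(16384 / 536)
Full segments = floor(30.5672) = 30

30


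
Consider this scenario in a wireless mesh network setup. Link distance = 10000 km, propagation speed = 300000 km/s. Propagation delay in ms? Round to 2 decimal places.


Given: distance = 10000 km, speed = 300000 km/s
Delay = distance / speed = 10000 / 300000 seconds
Delay in ms = 10000 * 1000 / 300000
Delay = 33.3333 ms
Rounded to 2 dp = 33.33 ms

33.33


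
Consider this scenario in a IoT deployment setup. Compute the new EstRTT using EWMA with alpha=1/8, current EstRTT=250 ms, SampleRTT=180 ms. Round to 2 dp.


Given: EstRTT = 250 ms, SampleRTT = 180 ms, alpha = 1/8
New EstRTT = (1 - alpha) * EstRTT + alpha * SampleRTT
(7/8) * 250 = 218.75
(1/8) * 180 = 22.5
New EstRTT = 218.75 + 22.5 = 241.25 ms -> 241.25 ms (2 dp)

241.25


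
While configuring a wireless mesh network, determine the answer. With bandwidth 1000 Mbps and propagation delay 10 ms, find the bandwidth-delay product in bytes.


Given: bandwidth = 1000 Mbps, delay = 10 ms
BDP in bits = 1000 * 10^6 * 10 / 1000
BDP in bits = 10000000
BDP in bytes = 10000000 / 8 = 1250000

1250000


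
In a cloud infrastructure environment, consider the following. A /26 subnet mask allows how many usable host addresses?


Given: subnet mask /26
Host bits = 32 - 26 = 6
Total addresses = 2^6 = 64
Usable hosts = 64 - 2 (network + broadcast) = 62

62


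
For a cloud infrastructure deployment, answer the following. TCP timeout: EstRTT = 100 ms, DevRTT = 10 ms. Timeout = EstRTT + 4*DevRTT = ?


Given: EstRTT = 100 ms, DevRTT = 10 ms
Timeout = EstRTT + 4 * DevRTT
4 * DevRTT = 4 * 10 = 40
Timeout = 100 + 40 = 140 ms

140


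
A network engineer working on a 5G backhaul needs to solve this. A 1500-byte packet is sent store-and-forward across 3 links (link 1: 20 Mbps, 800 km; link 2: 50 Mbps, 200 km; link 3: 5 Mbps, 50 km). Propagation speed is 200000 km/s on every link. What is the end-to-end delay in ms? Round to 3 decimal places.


Packet = 1500 bytes = 12000 bits. Store-and-forward: sum (t_trans + t_prop) per link.
Link 1: t_trans = 12000/(20*10^6) s = 0.6000 ms; t_prop = 800/200000 s = 4.0000 ms; subtotal = 4.6000 ms
Link 2: t_trans = 12000/(50*10^6) s = 0.2400 ms; t_prop = 200/200000 s = 1.0000 ms; subtotal = 1.2400 ms
Link 3: t_trans = 12000/(5*10^6) s = 2.4000 ms; t_prop = 50/200000 s = 0.2500 ms; subtotal = 2.6500 ms
End-to-end = 4.6000 + 1.2400 + 2.6500 = 8.4900 ms -> 8.490 ms (3 dp)

8.490


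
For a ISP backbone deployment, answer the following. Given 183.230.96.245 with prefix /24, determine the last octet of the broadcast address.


Given: IP = 183.230.96.245, prefix = /24
Host bits = 32 - 24 = 8
Network last octet = 245 AND mask = 0
Host part size = 2^8 - 1 = 255
Broadcast last octet = 0 OR 255 = 255

255


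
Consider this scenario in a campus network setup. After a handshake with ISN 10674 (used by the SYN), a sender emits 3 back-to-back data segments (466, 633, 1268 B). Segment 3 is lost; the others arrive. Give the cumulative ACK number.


SYN uses sequence number 10674; first data byte = ISN + 1 = 10675.
Segment 1: SEQ = 10675, len = 466 B, covers [10675, 11140]
Segment 2: SEQ = 11141, len = 633 B, covers [11141, 11773]
Segment 3: SEQ = 11774, len = 1268 B, covers [11774, 13041] [LOST]
In-order data received: bytes [10675, 11773] (segments 1..2).
Segment 3 missing -> gap begins at byte 11774.
Cumulative ACK = next expected in-order byte = 10675 + 466 + 633 = 11774

11774


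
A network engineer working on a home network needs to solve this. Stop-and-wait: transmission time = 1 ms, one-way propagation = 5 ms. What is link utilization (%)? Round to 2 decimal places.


Given: Ttrans = 1 ms, Tprop = 5 ms
RTT = 2 * Tprop = 2 * 5 = 10 ms
U = Ttrans / (Ttrans + RTT)
U = 1 / (1 + 10)
U = 1 / 11 = 0.090909
U% = 9.09%

9.09


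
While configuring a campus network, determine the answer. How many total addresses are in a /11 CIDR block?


Given: CIDR prefix /11
Host bits = 32 - 11 = 21
Total addresses = 2^21 = 2097152

2097152


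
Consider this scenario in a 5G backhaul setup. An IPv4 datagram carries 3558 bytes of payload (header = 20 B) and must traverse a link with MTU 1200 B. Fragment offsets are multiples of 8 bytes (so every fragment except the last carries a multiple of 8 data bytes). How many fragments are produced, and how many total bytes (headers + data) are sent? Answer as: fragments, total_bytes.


Max data per non-final fragment = floor((MTU - header)/8)*8 = floor((1200 - 20)/8)*8 = floor(1180/8)*8 = 1176 B
Final fragment needs no 8-byte alignment: it can carry up to MTU - header = 1180 B
Non-final fragments needed = ceil((payload - 1180) / 1176) = ceil(2378/1176) = ceil(2.0221) = 3
Number of fragments = 3 + 1 = 4
Fragment sizes (data): 3 * 1176 B + 30 B (last, 30 <= 1180 OK)
Total bytes sent = payload + n_frags * header = 3558 + 4*20 = 3558 + 80 = 3638 B

4, 3638


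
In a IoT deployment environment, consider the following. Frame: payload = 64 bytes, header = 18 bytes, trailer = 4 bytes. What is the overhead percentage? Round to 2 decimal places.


Given: payload = 64 B, header = 18 B, trailer = 4 B
Overhead bytes = header + trailer = 18 + 4 = 22
Total frame = payload + overhead = 64 + 22 = 86
Overhead % = 22 / 86 * 100 = 25.5814% -> 25.58% (2 dp)

25.58


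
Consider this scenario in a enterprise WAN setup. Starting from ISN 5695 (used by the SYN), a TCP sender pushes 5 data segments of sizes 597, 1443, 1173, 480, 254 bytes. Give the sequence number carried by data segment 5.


The SYN occupies sequence number ISN = 5695, so the first data byte is ISN + 1 = 5696.
SEQ of data segment i = (ISN + 1) + sum of payload sizes of segments 1..i-1.
Segment 1: SEQ = 5696, payload = 597 bytes
Segment 2: SEQ = 6293, payload = 1443 bytes
Segment 3: SEQ = 7736, payload = 1173 bytes
Segment 4: SEQ = 8909, payload = 480 bytes
Segment 5: SEQ = 9389, payload = 254 bytes
SEQ of segment 5 = 5696 + 597 + 1443 + 1173 + 480 = 9389

9389


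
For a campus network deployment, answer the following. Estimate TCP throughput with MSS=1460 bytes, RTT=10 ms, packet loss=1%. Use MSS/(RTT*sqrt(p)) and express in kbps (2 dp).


Given: MSS = 1460 bytes, RTT = 10 ms, loss = 1%
RTT in seconds = 10 / 1000 = 0.01
Loss rate = 1% = 0.01
sqrt(loss) = sqrt(0.01) = 0.1
Throughput (bytes/s) = 1460 / (0.01 * 0.1) = 1460000.0000
Throughput (kbps) = 1460000.0000 * 8 / 1000 = 11680.000000 -> 11680.00 kbps (2 dp)

11680.00


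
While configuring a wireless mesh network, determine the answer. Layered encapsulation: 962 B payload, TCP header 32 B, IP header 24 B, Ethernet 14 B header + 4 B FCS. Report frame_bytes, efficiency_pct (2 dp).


TCP segment = 962 + 32 = 994 B
IP packet = 994 + 24 = 1018 B
Ethernet frame = 1018 + 14 + 4 = 1036 B
Efficiency = app / frame = 962 / 1036 = 0.928571 = 92.8571% -> 92.86% (2 dp)

1036, 92.86


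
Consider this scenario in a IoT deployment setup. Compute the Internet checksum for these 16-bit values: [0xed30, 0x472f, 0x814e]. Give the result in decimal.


Given words: [0xed30, 0x472f, 0x814e]
Step 1: Sum all words
Raw sum = 60720 + 18223 + 33102 = 112045
Step 2: Fold carry: (46509 + 1) = 46510
One's complement = ~46510 & 0xFFFF = 19025

19025


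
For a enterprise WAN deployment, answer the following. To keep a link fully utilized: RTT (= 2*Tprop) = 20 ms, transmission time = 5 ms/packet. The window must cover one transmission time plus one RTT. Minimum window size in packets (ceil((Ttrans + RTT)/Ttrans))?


Given: Ttrans = 5 ms, RTT = 20 ms (= 2 * Tprop, Tprop = 10 ms)
Time until first ACK returns = Ttrans + RTT = 5 + 20 = 25 ms
Need W * Ttrans >= Ttrans + RTT  ->  W >= (Ttrans + RTT) / Ttrans
(Ttrans + RTT) / Ttrans = 25 / 5 = 5
W_min = ceil(5) = 5

5


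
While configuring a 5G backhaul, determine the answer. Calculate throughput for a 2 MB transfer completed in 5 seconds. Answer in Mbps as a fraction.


Given: file = 2 MB, time = 5 s
File in Mb = 2 * 8 = 16 Mb
Throughput = 16 / 5 Mbps
Throughput = 16/5 Mbps

16/5


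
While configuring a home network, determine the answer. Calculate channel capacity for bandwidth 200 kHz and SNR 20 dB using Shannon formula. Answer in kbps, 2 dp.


Given: B = 200 kHz, SNR = 20 dB
SNR linear = 10^(20/10) = 100
1 + SNR = 101
log2(101) = 6.6582114828
C = 200 * 1000 * 6.6582114828 = 1331642.2966 bps
C = 1331.642297 kbps -> 1331.64 kbps (2 dp)

1331.64


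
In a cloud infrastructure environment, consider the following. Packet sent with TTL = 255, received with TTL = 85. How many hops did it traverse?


Given: initial TTL = 255, received TTL = 85
Hops = initial TTL - received TTL
Hops = 255 - 85 = 170

170


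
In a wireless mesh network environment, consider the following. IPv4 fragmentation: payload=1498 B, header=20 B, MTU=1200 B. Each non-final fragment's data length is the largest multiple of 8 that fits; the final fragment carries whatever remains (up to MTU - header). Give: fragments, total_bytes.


Max data per non-final fragment = floor((MTU - header)/8)*8 = floor((1200 - 20)/8)*8 = floor(1180/8)*8 = 1176 B
Final fragment needs no 8-byte alignment: it can carry up to MTU - header = 1180 B
Non-final fragments needed = ceil((payload - 1180) / 1176) = ceil(318/1176) = ceil(0.2704) = 1
Number of fragments = 1 + 1 = 2
Fragment sizes (data): 1 * 1176 B + 322 B (last, 322 <= 1180 OK)
Total bytes sent = payload + n_frags * header = 1498 + 2*20 = 1498 + 40 = 1538 B

2, 1538


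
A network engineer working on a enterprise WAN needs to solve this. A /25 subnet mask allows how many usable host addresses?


Given: subnet mask /25
Host bits = 32 - 25 = 7
Total addresses = 2^7 = 128
Usable hosts = 128 - 2 (network + broadcast) = 126

126


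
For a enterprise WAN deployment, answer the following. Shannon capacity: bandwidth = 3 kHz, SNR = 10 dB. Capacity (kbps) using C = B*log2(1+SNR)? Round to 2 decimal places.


Given: B = 3 kHz, SNR = 10 dB
SNR linear = 10^(10/10) = 10
1 + SNR = 11
log2(11) = 3.4594316186
C = 3 * 1000 * 3.4594316186 = 10378.2949 bps
C = 10.378295 kbps -> 10.38 kbps (2 dp)

10.38


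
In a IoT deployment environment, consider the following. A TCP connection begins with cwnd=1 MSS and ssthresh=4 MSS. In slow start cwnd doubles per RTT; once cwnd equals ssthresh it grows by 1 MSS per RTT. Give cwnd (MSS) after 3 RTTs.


RTT 0: cwnd = 1 MSS (initial)
RTT 1: cwnd = 2 MSS (slow start, doubled)
RTT 2: cwnd = 4 MSS (slow start, doubled)
RTT 3: cwnd = 5 MSS (congestion avoidance, +1)

5


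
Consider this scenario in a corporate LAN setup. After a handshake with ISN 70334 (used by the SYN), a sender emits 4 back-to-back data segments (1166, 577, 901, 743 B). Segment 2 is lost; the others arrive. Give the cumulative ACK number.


SYN uses sequence number 70334; first data byte = ISN + 1 = 70335.
Segment 1: SEQ = 70335, len = 1166 B, covers [70335, 71500]
Segment 2: SEQ = 71501, len = 577 B, covers [71501, 72077] [LOST]
Segment 3: SEQ = 72078, len = 901 B, covers [72078, 72978]
Segment 4: SEQ = 72979, len = 743 B, covers [72979, 73721]
In-order data received: bytes [70335, 71500] (segments 1..1).
Segment 2 missing -> gap begins at byte 71501; later segments buffered out of order.
Cumulative ACK = next expected in-order byte = 70335 + 1166 = 71501

71501


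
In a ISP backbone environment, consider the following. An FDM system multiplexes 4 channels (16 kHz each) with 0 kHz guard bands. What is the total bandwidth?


Given: 4 channels, 16 kHz each, guard = 0 kHz
Channel bandwidth = 4 * 16 = 64 kHz
Guard bands = 3 gaps * 0 kHz = 0 kHz
Total = 64 + 0 = 64 kHz

64


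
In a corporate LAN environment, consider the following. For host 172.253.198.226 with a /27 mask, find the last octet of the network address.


Given: IP = 172.253.198.226, prefix = /27
Subnet mask = 255.255.255.224
Last octet of IP: 226
Last octet of mask: 224
Network last octet = 226 AND 224 = 224

224


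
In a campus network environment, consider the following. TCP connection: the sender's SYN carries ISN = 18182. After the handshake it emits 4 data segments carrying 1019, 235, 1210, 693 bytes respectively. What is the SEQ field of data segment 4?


The SYN occupies sequence number ISN = 18182, so the first data byte is ISN + 1 = 18183.
SEQ of data segment i = (ISN + 1) + sum of payload sizes of segments 1..i-1.
Segment 1: SEQ = 18183, payload = 1019 bytes
Segment 2: SEQ = 19202, payload = 235 bytes
Segment 3: SEQ = 19437, payload = 1210 bytes
Segment 4: SEQ = 20647, payload = 693 bytes
SEQ of segment 4 = 18183 + 1019 + 235 + 1210 = 20647

20647


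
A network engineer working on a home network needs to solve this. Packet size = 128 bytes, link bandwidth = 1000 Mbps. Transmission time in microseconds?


Given: packet = 128 bytes, bandwidth = 1000 Mbps
Packet in bits = 128 * 8 = 1024 bits
Bandwidth = 1000 * 10^6 = 1000000000 bps
Time = 1024 / 1000000000 seconds
Time in us = 1024 * 10^6 / 1000000000 = 1.024

1.024


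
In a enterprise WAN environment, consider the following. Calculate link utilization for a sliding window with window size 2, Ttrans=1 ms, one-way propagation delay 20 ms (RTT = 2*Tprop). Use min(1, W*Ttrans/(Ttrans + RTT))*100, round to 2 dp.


Given: W = 2, Ttrans = 1 ms, RTT = 40 ms (= 2 * Tprop, Tprop = 20 ms)
Cycle time = Ttrans + RTT = 1 + 40 = 41 ms (first packet sent until its ACK returns)
W * Ttrans = 2 * 1 = 2 ms of sending per cycle
W * Ttrans / (Ttrans + RTT) = 2 / 41 = 0.048780
U = min(1, 0.048780) = 0.048780
U% = 4.88%

4.88


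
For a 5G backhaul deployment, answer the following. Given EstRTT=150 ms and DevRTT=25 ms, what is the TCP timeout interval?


Given: EstRTT = 150 ms, DevRTT = 25 ms
Timeout = EstRTT + 4 * DevRTT
4 * DevRTT = 4 * 25 = 100
Timeout = 150 + 100 = 250 ms

250


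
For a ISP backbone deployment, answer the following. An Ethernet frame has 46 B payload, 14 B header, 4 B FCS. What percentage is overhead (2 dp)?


Given: payload = 46 B, header = 14 B, trailer = 4 B
Overhead bytes = header + trailer = 14 + 4 = 18
Total frame = payload + overhead = 46 + 18 = 64
Overhead % = 18 / 64 * 100 = 28.1250% -> 28.13% (2 dp)

28.13


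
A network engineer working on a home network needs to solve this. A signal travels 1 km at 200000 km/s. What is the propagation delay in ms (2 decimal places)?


Given: distance = 1 km, speed = 200000 km/s
Delay = distance / speed = 1 / 200000 seconds
Delay in ms = 1 * 1000 / 200000
Delay = 0.0050 ms
Rounded to 2 dp = 0.01 ms

0.01


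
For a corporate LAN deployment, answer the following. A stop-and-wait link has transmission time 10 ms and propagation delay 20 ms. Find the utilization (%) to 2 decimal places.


Given: Ttrans = 10 ms, Tprop = 20 ms
RTT = 2 * Tprop = 2 * 20 = 40 ms
U = Ttrans / (Ttrans + RTT)
U = 10 / (10 + 40)
U = 10 / 50 = 0.2
U% = 20.00%

20.00


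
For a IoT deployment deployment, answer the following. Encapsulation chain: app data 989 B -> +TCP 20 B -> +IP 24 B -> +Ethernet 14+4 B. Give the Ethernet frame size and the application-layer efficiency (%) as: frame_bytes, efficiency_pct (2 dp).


TCP segment = 989 + 20 = 1009 B
IP packet = 1009 + 24 = 1033 B
Ethernet frame = 1033 + 14 + 4 = 1051 B
Efficiency = app / frame = 989 / 1051 = 0.941009 = 94.1009% -> 94.10% (2 dp)

1051, 94.10


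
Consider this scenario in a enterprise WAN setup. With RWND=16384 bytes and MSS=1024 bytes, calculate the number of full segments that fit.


Given: RWND = 16384 bytes, MSS = 1024 bytes
Full segments = floor(RWND / MSS)
Full segments = floor(16384 / 1024)
Full segments = floor(16.0) = 16

16


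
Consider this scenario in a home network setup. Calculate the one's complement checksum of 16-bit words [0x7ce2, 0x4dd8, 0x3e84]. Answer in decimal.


Given words: [0x7ce2, 0x4dd8, 0x3e84]
Step 1: Sum all words
Raw sum = 31970 + 19928 + 16004 = 67902
Step 2: Fold carry: (2366 + 1) = 2367
One's complement = ~2367 & 0xFFFF = 63168

63168


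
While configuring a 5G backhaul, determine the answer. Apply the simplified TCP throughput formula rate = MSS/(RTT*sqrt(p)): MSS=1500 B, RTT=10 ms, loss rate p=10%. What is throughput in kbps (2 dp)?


Given: MSS = 1500 bytes, RTT = 10 ms, loss = 10%
RTT in seconds = 10 / 1000 = 0.01
Loss rate = 10% = 0.1
sqrt(loss) = sqrt(0.1) = 0.316227766017
Throughput (bytes/s) = 1500 / (0.01 * 0.316227766017) = 474341.6490
Throughput (kbps) = 474341.6490 * 8 / 1000 = 3794.733192 -> 3794.73 kbps (2 dp)

3794.73


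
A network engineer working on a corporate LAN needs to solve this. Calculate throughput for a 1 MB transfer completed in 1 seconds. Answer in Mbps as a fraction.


Given: file = 1 MB, time = 1 s
File in Mb = 1 * 8 = 8 Mb
Throughput = 8 / 1 Mbps
Throughput = 8 Mbps

8


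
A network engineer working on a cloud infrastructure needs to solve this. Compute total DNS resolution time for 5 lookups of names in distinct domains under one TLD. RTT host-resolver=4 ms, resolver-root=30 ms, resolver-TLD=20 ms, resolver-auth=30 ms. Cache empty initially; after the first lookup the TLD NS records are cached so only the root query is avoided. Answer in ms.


Lookup 1 (cold cache): local + root + TLD + auth = 4 + 30 + 20 + 30 = 84 ms
Lookups 2..5 (TLD NS cached -> skip root; new domain -> still ask TLD and auth): local + TLD + auth = 4 + 20 + 30 = 54 ms each
Remaining 4 lookups: 4 * 54 = 216 ms
Total = 84 + 216 = 300 ms

300


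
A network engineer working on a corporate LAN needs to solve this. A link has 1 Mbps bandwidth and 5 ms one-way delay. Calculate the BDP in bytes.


Given: bandwidth = 1 Mbps, delay = 5 ms
BDP in bits = 1 * 10^6 * 5 / 1000
BDP in bits = 5000
BDP in bytes = 5000 / 8 = 625

625


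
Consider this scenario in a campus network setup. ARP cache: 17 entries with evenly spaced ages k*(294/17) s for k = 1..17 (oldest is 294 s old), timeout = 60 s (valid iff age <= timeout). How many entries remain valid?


Ages are k * 294/17 s for k = 1..17 (spacing = 17.2941 s).
Entry k is valid iff k * 294/17 <= 60 iff k <= 17 * 60 / 294 = 3.4694
n_valid = floor(3.4694) = 3
(n_stale = 17 - 3 = 14)

3


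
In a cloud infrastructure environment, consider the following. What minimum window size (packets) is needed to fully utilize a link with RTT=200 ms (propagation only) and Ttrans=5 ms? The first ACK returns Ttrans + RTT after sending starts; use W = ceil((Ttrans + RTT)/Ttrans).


Given: Ttrans = 5 ms, RTT = 200 ms (= 2 * Tprop, Tprop = 100 ms)
Time until first ACK returns = Ttrans + RTT = 5 + 200 = 205 ms
Need W * Ttrans >= Ttrans + RTT  ->  W >= (Ttrans + RTT) / Ttrans
(Ttrans + RTT) / Ttrans = 205 / 5 = 41
W_min = ceil(41) = 41

41


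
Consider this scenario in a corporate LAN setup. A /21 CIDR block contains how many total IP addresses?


Given: CIDR prefix /21
Host bits = 32 - 21 = 11
Total addresses = 2^11 = 2048

2048


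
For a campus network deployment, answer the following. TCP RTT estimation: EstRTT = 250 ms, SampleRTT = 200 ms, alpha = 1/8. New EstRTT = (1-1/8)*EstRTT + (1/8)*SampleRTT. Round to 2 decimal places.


Given: EstRTT = 250 ms, SampleRTT = 200 ms, alpha = 1/8
New EstRTT = (1 - alpha) * EstRTT + alpha * SampleRTT
(7/8) * 250 = 218.75
(1/8) * 200 = 25
New EstRTT = 218.75 + 25 = 243.75 ms -> 243.75 ms (2 dp)

243.75


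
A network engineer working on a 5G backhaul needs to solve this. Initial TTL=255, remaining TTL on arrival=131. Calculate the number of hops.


Given: initial TTL = 255, received TTL = 131
Hops = initial TTL - received TTL
Hops = 255 - 131 = 124

124


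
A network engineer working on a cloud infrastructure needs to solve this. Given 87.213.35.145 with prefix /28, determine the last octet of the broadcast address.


Given: IP = 87.213.35.145, prefix = /28
Host bits = 32 - 28 = 4
Network last octet = 145 AND mask = 144
Host part size = 2^4 - 1 = 15
Broadcast last octet = 144 OR 15 = 159

159


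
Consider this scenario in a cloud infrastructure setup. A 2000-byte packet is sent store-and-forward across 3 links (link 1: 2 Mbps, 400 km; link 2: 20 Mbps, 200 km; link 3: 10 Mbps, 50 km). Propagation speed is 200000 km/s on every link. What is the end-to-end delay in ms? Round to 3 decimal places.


Packet = 2000 bytes = 16000 bits. Store-and-forward: sum (t_trans + t_prop) per link.
Link 1: t_trans = 16000/(2*10^6) s = 8.0000 ms; t_prop = 400/200000 s = 2.0000 ms; subtotal = 10.0000 ms
Link 2: t_trans = 16000/(20*10^6) s = 0.8000 ms; t_prop = 200/200000 s = 1.0000 ms; subtotal = 1.8000 ms
Link 3: t_trans = 16000/(10*10^6) s = 1.6000 ms; t_prop = 50/200000 s = 0.2500 ms; subtotal = 1.8500 ms
End-to-end = 10.0000 + 1.8000 + 1.8500 = 13.6500 ms -> 13.650 ms (3 dp)

13.650


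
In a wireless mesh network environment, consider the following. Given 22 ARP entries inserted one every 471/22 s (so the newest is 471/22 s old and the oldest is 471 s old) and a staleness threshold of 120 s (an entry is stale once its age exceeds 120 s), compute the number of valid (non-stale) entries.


Ages are k * 471/22 s for k = 1..22 (spacing = 21.4091 s).
Entry k is valid iff k * 471/22 <= 120 iff k <= 22 * 120 / 471 = 5.6051
n_valid = floor(5.6051) = 5
(n_stale = 22 - 5 = 17)

5


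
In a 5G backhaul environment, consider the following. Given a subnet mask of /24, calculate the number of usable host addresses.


Given: subnet mask /24
Host bits = 32 - 24 = 8
Total addresses = 2^8 = 256
Usable hosts = 256 - 2 (network + broadcast) = 254

254


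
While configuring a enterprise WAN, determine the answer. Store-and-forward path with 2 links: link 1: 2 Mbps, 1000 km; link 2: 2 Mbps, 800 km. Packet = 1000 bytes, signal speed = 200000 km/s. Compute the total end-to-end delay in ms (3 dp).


Packet = 1000 bytes = 8000 bits. Store-and-forward: sum (t_trans + t_prop) per link.
Link 1: t_trans = 8000/(2*10^6) s = 4.0000 ms; t_prop = 1000/200000 s = 5.0000 ms; subtotal = 9.0000 ms
Link 2: t_trans = 8000/(2*10^6) s = 4.0000 ms; t_prop = 800/200000 s = 4.0000 ms; subtotal = 8.0000 ms
End-to-end = 9.0000 + 8.0000 = 17.0000 ms -> 17.000 ms (3 dp)

17.000


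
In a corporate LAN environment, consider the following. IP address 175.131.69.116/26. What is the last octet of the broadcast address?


Given: IP = 175.131.69.116, prefix = /26
Host bits = 32 - 26 = 6
Network last octet = 116 AND mask = 64
Host part size = 2^6 - 1 = 63
Broadcast last octet = 64 OR 63 = 127

127


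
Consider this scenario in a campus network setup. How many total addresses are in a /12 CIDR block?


Given: CIDR prefix /12
Host bits = 32 - 12 = 20
Total addresses = 2^20 = 1048576

1048576


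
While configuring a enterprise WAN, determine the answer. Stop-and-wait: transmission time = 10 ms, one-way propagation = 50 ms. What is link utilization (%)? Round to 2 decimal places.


Given: Ttrans = 10 ms, Tprop = 50 ms
RTT = 2 * Tprop = 2 * 50 = 100 ms
U = Ttrans / (Ttrans + RTT)
U = 10 / (10 + 100)
U = 10 / 110 = 0.090909
U% = 9.09%

9.09


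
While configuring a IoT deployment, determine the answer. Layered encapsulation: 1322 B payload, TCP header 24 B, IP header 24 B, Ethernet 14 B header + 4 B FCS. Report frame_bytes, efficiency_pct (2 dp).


TCP segment = 1322 + 24 = 1346 B
IP packet = 1346 + 24 = 1370 B
Ethernet frame = 1370 + 14 + 4 = 1388 B
Efficiency = app / frame = 1322 / 1388 = 0.952450 = 95.2450% -> 95.24% (2 dp)

1388, 95.24


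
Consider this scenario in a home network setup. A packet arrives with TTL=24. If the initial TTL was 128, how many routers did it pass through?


Given: initial TTL = 128, received TTL = 24
Hops = initial TTL - received TTL
Hops = 128 - 24 = 104

104


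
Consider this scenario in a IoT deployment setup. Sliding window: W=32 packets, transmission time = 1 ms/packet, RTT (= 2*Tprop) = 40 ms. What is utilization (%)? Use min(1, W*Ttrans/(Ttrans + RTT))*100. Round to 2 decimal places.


Given: W = 32, Ttrans = 1 ms, RTT = 40 ms (= 2 * Tprop, Tprop = 20 ms)
Cycle time = Ttrans + RTT = 1 + 40 = 41 ms (first packet sent until its ACK returns)
W * Ttrans = 32 * 1 = 32 ms of sending per cycle
W * Ttrans / (Ttrans + RTT) = 32 / 41 = 0.780488
U = min(1, 0.780488) = 0.780488
U% = 78.05%

78.05
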